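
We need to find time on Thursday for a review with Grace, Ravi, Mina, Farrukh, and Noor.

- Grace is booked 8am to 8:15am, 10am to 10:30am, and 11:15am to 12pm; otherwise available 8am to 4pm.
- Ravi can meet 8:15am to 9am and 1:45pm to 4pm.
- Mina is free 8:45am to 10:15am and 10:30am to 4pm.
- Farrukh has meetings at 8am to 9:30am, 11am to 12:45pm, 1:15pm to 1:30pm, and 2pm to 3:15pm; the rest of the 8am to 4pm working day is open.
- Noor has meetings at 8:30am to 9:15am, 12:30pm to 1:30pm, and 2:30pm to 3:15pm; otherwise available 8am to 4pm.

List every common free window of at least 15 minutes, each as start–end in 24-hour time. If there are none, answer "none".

Grace free within 08:00–16:00: 08:15–10:00, 10:30–11:15, 12:00–16:00.
Farrukh free within 08:00–16:00: 09:30–11:00, 12:45–13:15, 13:30–14:00, 15:15–16:00.
Noor free within 08:00–16:00: 08:00–08:30, 09:15–12:30, 13:30–14:30, 15:15–16:00.
Grace ∩ Ravi: 08:15–09:00, 13:45–16:00.
Grace ∩ Ravi ∩ Mina: 08:45–09:00, 13:45–16:00.
Grace ∩ Ravi ∩ Mina ∩ Farrukh: 13:45–14:00, 15:15–16:00.
Grace ∩ Ravi ∩ Mina ∩ Farrukh ∩ Noor: 13:45–14:00, 15:15–16:00.
Windows ≥ 15 min: 13:45–14:00, 15:15–16:00.

13:45–14:00, 15:15–16:00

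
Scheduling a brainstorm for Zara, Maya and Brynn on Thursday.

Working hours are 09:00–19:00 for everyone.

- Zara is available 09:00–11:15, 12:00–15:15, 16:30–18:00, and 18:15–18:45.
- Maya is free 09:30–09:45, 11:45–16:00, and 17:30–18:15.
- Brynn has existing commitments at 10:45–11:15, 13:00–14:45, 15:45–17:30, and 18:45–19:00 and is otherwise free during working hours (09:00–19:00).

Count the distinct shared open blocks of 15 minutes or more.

Brynn free within 09:00–19:00: 09:00–10:45, 11:15–13:00, 14:45–15:45, 17:30–18:45.
Zara ∩ Maya: 09:30–09:45, 12:00–15:15, 17:30–18:00.
Zara ∩ Maya ∩ Brynn: 09:30–09:45, 12:00–13:00, 14:45–15:15, 17:30–18:00.
Windows ≥ 15 min: 09:30–09:45, 12:00–13:00, 14:45–15:15, 17:30–18:00.
That's 4 windows.

4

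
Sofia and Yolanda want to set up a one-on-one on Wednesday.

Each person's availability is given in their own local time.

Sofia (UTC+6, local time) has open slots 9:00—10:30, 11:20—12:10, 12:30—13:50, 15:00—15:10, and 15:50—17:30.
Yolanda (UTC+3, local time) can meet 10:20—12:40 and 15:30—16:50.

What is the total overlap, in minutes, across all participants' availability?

Sofia → UTC: 03:00–04:30, 05:20–06:10, 06:30–07:50, 09:00–09:10, 09:50–11:30.
Yolanda → UTC: 07:20–09:40, 12:30–13:50.
Sofia ∩ Yolanda: 07:20–07:50, 09:00–09:10.
Total common minutes: 30 + 10 = 40.

40 minutes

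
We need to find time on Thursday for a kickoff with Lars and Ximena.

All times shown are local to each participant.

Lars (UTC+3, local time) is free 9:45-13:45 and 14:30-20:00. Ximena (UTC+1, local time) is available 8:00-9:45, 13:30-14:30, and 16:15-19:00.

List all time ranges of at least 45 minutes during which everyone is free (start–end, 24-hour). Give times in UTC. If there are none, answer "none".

07:00–08:45, 12:30–13:30, 15:15–17:00

Lars → UTC: 06:45–10:45, 11:30–17:00.
Ximena → UTC: 07:00–08:45, 12:30–13:30, 15:15–18:00.
Lars ∩ Ximena: 07:00–08:45, 12:30–13:30, 15:15–17:00.
Windows ≥ 45 min: 07:00–08:45, 12:30–13:30, 15:15–17:00.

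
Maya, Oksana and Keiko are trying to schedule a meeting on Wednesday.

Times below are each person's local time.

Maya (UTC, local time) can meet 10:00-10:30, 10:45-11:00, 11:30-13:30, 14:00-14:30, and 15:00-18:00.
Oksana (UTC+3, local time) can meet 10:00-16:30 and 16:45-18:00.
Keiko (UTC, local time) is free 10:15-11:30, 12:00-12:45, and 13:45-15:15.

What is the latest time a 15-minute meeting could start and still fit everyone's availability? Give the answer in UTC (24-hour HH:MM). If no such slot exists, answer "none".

14:15

Maya → UTC: 10:00–10:30, 10:45–11:00, 11:30–13:30, 14:00–14:30, 15:00–18:00.
Oksana → UTC: 07:00–13:30, 13:45–15:00.
Keiko → UTC: 10:15–11:30, 12:00–12:45, 13:45–15:15.
Maya ∩ Oksana: 10:00–10:30, 10:45–11:00, 11:30–13:30, 14:00–14:30.
Maya ∩ Oksana ∩ Keiko: 10:15–10:30, 10:45–11:00, 12:00–12:45, 14:00–14:30.
Windows ≥ 15 min: 10:15–10:30, 10:45–11:00, 12:00–12:45, 14:00–14:30.
Latest start in the last window 14:00–14:30 is 14:30 − 15 min = 14:15.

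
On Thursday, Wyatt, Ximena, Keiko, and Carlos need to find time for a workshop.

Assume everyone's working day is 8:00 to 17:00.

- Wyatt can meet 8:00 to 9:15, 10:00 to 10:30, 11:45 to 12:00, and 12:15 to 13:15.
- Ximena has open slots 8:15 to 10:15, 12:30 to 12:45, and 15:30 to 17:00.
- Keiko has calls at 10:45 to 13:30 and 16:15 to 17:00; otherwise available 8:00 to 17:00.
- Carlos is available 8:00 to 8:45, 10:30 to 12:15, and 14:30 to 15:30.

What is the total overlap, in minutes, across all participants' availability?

Keiko free within 08:00–17:00: 08:00–10:45, 13:30–16:15.
Wyatt ∩ Ximena: 08:15–09:15, 10:00–10:15, 12:30–12:45.
Wyatt ∩ Ximena ∩ Keiko: 08:15–09:15, 10:00–10:15.
Wyatt ∩ Ximena ∩ Keiko ∩ Carlos: 08:15–08:45.
Total common minutes: 30.

30 minutes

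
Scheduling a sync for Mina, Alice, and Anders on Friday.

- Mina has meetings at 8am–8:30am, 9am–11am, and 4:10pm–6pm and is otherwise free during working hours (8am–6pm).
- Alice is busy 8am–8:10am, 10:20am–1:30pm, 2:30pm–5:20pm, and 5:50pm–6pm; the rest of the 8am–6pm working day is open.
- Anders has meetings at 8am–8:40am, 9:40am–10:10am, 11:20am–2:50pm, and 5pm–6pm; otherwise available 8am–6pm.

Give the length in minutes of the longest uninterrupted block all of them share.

20 minutes

Mina free within 08:00–18:00: 08:30–09:00, 11:00–16:10.
Alice free within 08:00–18:00: 08:10–10:20, 13:30–14:30, 17:20–17:50.
Anders free within 08:00–18:00: 08:40–09:40, 10:10–11:20, 14:50–17:00.
Mina ∩ Alice: 08:30–09:00, 13:30–14:30.
Mina ∩ Alice ∩ Anders: 08:40–09:00.
Single common window of 20 minutes.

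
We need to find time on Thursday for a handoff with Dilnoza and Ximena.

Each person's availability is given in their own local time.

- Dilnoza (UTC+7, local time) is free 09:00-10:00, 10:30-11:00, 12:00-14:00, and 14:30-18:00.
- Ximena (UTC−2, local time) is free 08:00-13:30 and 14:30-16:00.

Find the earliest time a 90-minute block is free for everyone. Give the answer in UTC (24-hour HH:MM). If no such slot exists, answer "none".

Dilnoza → UTC: 02:00–03:00, 03:30–04:00, 05:00–07:00, 07:30–11:00.
Ximena → UTC: 10:00–15:30, 16:30–18:00.
Dilnoza ∩ Ximena: 10:00–11:00.
Windows ≥ 90 min: (none).

none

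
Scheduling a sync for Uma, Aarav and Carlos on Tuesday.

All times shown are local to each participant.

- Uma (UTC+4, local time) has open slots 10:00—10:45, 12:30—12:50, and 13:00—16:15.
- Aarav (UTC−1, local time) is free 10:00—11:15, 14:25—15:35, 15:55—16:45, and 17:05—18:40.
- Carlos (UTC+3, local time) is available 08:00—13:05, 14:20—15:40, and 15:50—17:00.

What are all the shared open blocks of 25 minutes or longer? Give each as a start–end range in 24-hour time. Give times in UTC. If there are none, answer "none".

Uma → UTC: 06:00–06:45, 08:30–08:50, 09:00–12:15.
Aarav → UTC: 11:00–12:15, 15:25–16:35, 16:55–17:45, 18:05–19:40.
Carlos → UTC: 05:00–10:05, 11:20–12:40, 12:50–14:00.
Uma ∩ Aarav: 11:00–12:15.
Uma ∩ Aarav ∩ Carlos: 11:20–12:15.
Windows ≥ 25 min: 11:20–12:15.

11:20–12:15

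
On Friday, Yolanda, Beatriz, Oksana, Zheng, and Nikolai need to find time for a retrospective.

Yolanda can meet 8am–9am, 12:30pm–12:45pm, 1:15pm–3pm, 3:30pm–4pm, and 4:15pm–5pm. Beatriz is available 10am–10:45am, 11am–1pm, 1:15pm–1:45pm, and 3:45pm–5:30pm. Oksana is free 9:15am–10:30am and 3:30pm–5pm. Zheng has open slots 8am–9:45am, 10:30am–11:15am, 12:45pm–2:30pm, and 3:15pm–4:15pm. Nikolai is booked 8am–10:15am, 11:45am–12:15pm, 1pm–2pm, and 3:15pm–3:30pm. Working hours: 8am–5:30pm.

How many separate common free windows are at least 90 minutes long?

Nikolai free within 08:00–17:30: 10:15–11:45, 12:15–13:00, 14:00–15:15, 15:30–17:30.
Yolanda ∩ Beatriz: 12:30–12:45, 13:15–13:45, 15:45–16:00, 16:15–17:00.
Yolanda ∩ Beatriz ∩ Oksana: 15:45–16:00, 16:15–17:00.
Yolanda ∩ Beatriz ∩ Oksana ∩ Zheng: 15:45–16:00.
Yolanda ∩ Beatriz ∩ Oksana ∩ Zheng ∩ Nikolai: 15:45–16:00.
Windows ≥ 90 min: (none).
That's 0 windows.

0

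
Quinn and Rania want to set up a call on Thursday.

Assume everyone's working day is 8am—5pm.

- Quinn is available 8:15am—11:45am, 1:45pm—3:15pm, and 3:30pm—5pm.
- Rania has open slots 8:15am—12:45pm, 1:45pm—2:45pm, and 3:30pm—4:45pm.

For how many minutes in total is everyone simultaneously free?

345 minutes

Quinn ∩ Rania: 08:15–11:45, 13:45–14:45, 15:30–16:45.
Total common minutes: 210 + 60 + 75 = 345.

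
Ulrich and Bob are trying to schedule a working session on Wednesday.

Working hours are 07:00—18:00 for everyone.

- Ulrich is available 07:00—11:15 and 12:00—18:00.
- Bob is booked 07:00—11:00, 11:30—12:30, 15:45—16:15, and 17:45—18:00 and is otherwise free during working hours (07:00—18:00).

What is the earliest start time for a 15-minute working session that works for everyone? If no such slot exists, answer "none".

Bob free within 07:00–18:00: 11:00–11:30, 12:30–15:45, 16:15–17:45.
Ulrich ∩ Bob: 11:00–11:15, 12:30–15:45, 16:15–17:45.
Windows ≥ 15 min: 11:00–11:15, 12:30–15:45, 16:15–17:45.
Earliest such window starts at 11:00.

11:00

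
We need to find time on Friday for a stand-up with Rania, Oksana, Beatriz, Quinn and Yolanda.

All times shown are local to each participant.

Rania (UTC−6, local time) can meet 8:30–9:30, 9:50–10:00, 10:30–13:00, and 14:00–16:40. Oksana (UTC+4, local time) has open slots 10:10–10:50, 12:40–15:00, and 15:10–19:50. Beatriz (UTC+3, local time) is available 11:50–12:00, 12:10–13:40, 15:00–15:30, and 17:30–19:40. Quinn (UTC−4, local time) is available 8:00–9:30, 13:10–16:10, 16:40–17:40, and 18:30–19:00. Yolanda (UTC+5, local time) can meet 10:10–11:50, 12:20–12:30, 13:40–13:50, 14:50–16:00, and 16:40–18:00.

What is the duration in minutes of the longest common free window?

Rania → UTC: 14:30–15:30, 15:50–16:00, 16:30–19:00, 20:00–22:40.
Oksana → UTC: 06:10–06:50, 08:40–11:00, 11:10–15:50.
Beatriz → UTC: 08:50–09:00, 09:10–10:40, 12:00–12:30, 14:30–16:40.
Quinn → UTC: 12:00–13:30, 17:10–20:10, 20:40–21:40, 22:30–23:00.
Yolanda → UTC: 05:10–06:50, 07:20–07:30, 08:40–08:50, 09:50–11:00, 11:40–13:00.
Rania ∩ Oksana: 14:30–15:30.
Rania ∩ Oksana ∩ Beatriz: 14:30–15:30.
Rania ∩ Oksana ∩ Beatriz ∩ Quinn: (none).
Rania ∩ Oksana ∩ Beatriz ∩ Quinn ∩ Yolanda: (none).
No common window.

0 minutes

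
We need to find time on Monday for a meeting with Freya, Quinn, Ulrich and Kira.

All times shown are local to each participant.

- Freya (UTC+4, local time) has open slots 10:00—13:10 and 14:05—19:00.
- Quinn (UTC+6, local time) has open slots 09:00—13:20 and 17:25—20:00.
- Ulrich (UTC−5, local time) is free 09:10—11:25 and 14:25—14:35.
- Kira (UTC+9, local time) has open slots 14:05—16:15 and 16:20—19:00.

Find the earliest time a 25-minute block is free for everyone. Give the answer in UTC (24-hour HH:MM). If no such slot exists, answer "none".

none

Freya → UTC: 06:00–09:10, 10:05–15:00.
Quinn → UTC: 03:00–07:20, 11:25–14:00.
Ulrich → UTC: 14:10–16:25, 19:25–19:35.
Kira → UTC: 05:05–07:15, 07:20–10:00.
Freya ∩ Quinn: 06:00–07:20, 11:25–14:00.
Freya ∩ Quinn ∩ Ulrich: (none).
Freya ∩ Quinn ∩ Ulrich ∩ Kira: (none).
Windows ≥ 25 min: (none).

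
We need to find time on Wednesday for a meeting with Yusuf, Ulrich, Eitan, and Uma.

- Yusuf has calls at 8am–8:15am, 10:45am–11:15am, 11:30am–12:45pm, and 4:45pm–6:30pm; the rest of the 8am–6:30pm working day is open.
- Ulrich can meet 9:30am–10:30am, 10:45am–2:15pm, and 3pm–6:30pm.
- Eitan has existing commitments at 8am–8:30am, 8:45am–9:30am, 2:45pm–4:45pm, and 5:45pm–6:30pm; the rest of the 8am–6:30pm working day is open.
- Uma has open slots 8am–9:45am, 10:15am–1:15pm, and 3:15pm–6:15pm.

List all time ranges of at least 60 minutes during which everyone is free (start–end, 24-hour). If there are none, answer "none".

Yusuf free within 08:00–18:30: 08:15–10:45, 11:15–11:30, 12:45–16:45.
Eitan free within 08:00–18:30: 08:30–08:45, 09:30–14:45, 16:45–17:45.
Yusuf ∩ Ulrich: 09:30–10:30, 11:15–11:30, 12:45–14:15, 15:00–16:45.
Yusuf ∩ Ulrich ∩ Eitan: 09:30–10:30, 11:15–11:30, 12:45–14:15.
Yusuf ∩ Ulrich ∩ Eitan ∩ Uma: 09:30–09:45, 10:15–10:30, 11:15–11:30, 12:45–13:15.
Windows ≥ 60 min: (none).

none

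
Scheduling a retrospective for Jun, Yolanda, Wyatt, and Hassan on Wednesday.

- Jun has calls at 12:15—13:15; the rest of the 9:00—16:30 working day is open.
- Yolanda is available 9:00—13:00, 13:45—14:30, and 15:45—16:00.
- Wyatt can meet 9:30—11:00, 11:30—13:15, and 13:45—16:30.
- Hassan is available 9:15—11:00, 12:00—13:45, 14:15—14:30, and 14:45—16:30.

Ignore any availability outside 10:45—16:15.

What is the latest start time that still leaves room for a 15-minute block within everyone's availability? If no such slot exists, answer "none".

Jun free within 09:00–16:30: 09:00–12:15, 13:15–16:30.
Jun ∩ Yolanda: 09:00–12:15, 13:45–14:30, 15:45–16:00.
Jun ∩ Yolanda ∩ Wyatt: 09:30–11:00, 11:30–12:15, 13:45–14:30, 15:45–16:00.
Jun ∩ Yolanda ∩ Wyatt ∩ Hassan: 09:30–11:00, 12:00–12:15, 14:15–14:30, 15:45–16:00.
Restricted to 10:45–16:15: 10:45–11:00, 12:00–12:15, 14:15–14:30, 15:45–16:00.
Windows ≥ 15 min: 10:45–11:00, 12:00–12:15, 14:15–14:30, 15:45–16:00.
Latest start in the last window 15:45–16:00 is 16:00 − 15 min = 15:45.

15:45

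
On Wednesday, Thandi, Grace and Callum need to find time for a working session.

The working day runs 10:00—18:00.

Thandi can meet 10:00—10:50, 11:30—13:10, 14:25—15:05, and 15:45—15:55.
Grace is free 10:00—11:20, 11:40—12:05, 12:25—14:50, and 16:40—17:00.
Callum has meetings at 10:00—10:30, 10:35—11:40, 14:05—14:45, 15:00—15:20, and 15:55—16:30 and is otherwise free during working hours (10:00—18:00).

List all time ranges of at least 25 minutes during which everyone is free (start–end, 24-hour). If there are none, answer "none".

Callum free within 10:00–18:00: 10:30–10:35, 11:40–14:05, 14:45–15:00, 15:20–15:55, 16:30–18:00.
Thandi ∩ Grace: 10:00–10:50, 11:40–12:05, 12:25–13:10, 14:25–14:50.
Thandi ∩ Grace ∩ Callum: 10:30–10:35, 11:40–12:05, 12:25–13:10, 14:45–14:50.
Windows ≥ 25 min: 11:40–12:05, 12:25–13:10.

11:40–12:05, 12:25–13:10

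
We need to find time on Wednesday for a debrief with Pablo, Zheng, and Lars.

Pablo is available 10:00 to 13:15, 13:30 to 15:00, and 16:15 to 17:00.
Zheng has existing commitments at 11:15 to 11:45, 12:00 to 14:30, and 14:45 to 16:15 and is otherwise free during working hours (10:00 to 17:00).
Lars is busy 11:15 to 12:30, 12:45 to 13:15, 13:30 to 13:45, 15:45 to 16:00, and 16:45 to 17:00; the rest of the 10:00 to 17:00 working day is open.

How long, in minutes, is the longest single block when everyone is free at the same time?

Zheng free within 10:00–17:00: 10:00–11:15, 11:45–12:00, 14:30–14:45, 16:15–17:00.
Lars free within 10:00–17:00: 10:00–11:15, 12:30–12:45, 13:15–13:30, 13:45–15:45, 16:00–16:45.
Pablo ∩ Zheng: 10:00–11:15, 11:45–12:00, 14:30–14:45, 16:15–17:00.
Pablo ∩ Zheng ∩ Lars: 10:00–11:15, 14:30–14:45, 16:15–16:45.
Common window lengths: 75, 15, 30 min; longest is 75.

75 minutes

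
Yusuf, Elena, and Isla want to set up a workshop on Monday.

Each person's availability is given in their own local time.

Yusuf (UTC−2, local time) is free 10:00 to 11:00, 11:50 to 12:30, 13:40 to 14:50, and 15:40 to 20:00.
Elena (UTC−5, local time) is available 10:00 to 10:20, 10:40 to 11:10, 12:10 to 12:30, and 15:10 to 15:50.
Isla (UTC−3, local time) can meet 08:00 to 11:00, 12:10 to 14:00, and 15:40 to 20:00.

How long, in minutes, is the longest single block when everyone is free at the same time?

40 minutes

Yusuf → UTC: 12:00–13:00, 13:50–14:30, 15:40–16:50, 17:40–22:00.
Elena → UTC: 15:00–15:20, 15:40–16:10, 17:10–17:30, 20:10–20:50.
Isla → UTC: 11:00–14:00, 15:10–17:00, 18:40–23:00.
Yusuf ∩ Elena: 15:40–16:10, 20:10–20:50.
Yusuf ∩ Elena ∩ Isla: 15:40–16:10, 20:10–20:50.
Common window lengths: 30, 40 min; longest is 40.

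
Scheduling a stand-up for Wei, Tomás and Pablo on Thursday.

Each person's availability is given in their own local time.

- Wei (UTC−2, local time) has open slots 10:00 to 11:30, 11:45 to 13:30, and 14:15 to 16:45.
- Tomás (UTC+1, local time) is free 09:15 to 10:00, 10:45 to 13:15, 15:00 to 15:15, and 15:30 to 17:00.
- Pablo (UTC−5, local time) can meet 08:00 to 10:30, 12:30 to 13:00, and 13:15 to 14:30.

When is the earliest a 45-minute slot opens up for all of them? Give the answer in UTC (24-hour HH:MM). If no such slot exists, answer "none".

Wei → UTC: 12:00–13:30, 13:45–15:30, 16:15–18:45.
Tomás → UTC: 08:15–09:00, 09:45–12:15, 14:00–14:15, 14:30–16:00.
Pablo → UTC: 13:00–15:30, 17:30–18:00, 18:15–19:30.
Wei ∩ Tomás: 12:00–12:15, 14:00–14:15, 14:30–15:30.
Wei ∩ Tomás ∩ Pablo: 14:00–14:15, 14:30–15:30.
Windows ≥ 45 min: 14:30–15:30.
Earliest such window starts at 14:30.

14:30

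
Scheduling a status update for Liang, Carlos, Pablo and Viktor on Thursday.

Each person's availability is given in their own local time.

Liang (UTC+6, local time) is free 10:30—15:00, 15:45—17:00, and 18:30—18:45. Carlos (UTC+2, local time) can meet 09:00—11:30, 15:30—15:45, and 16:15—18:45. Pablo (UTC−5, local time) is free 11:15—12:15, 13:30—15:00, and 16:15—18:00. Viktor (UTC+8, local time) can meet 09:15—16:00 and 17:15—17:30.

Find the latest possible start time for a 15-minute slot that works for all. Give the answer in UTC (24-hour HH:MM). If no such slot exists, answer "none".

Liang → UTC: 04:30–09:00, 09:45–11:00, 12:30–12:45.
Carlos → UTC: 07:00–09:30, 13:30–13:45, 14:15–16:45.
Pablo → UTC: 16:15–17:15, 18:30–20:00, 21:15–23:00.
Viktor → UTC: 01:15–08:00, 09:15–09:30.
Liang ∩ Carlos: 07:00–09:00.
Liang ∩ Carlos ∩ Pablo: (none).
Liang ∩ Carlos ∩ Pablo ∩ Viktor: (none).
Windows ≥ 15 min: (none).

none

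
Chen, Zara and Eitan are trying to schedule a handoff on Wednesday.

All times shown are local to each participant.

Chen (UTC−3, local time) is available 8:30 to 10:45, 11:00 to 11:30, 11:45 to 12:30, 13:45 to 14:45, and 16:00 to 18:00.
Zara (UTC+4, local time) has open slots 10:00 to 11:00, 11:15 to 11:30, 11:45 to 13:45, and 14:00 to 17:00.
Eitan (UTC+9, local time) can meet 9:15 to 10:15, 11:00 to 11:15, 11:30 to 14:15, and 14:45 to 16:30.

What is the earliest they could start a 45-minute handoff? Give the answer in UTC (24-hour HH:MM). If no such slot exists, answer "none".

none

Chen → UTC: 11:30–13:45, 14:00–14:30, 14:45–15:30, 16:45–17:45, 19:00–21:00.
Zara → UTC: 06:00–07:00, 07:15–07:30, 07:45–09:45, 10:00–13:00.
Eitan → UTC: 00:15–01:15, 02:00–02:15, 02:30–05:15, 05:45–07:30.
Chen ∩ Zara: 11:30–13:00.
Chen ∩ Zara ∩ Eitan: (none).
Windows ≥ 45 min: (none).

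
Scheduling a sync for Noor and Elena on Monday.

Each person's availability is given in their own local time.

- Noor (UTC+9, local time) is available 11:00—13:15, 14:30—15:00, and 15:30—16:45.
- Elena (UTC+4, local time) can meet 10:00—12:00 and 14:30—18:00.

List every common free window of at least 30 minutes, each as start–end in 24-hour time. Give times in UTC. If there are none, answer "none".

Noor → UTC: 02:00–04:15, 05:30–06:00, 06:30–07:45.
Elena → UTC: 06:00–08:00, 10:30–14:00.
Noor ∩ Elena: 06:30–07:45.
Windows ≥ 30 min: 06:30–07:45.

06:30–07:45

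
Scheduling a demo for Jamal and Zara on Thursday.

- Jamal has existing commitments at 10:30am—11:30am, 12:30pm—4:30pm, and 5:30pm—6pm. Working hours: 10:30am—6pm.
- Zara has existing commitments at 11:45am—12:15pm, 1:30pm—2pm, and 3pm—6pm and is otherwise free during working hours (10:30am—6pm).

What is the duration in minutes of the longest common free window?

15 minutes

Jamal free within 10:30–18:00: 11:30–12:30, 16:30–17:30.
Zara free within 10:30–18:00: 10:30–11:45, 12:15–13:30, 14:00–15:00.
Jamal ∩ Zara: 11:30–11:45, 12:15–12:30.
Common window lengths: 15, 15 min; longest is 15.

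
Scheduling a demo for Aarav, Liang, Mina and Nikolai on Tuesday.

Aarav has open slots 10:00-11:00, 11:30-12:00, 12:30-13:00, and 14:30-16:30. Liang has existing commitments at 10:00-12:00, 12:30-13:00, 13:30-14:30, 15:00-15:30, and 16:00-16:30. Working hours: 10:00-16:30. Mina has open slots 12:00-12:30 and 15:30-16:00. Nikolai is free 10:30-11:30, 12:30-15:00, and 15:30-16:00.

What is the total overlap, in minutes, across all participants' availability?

Liang free within 10:00–16:30: 12:00–12:30, 13:00–13:30, 14:30–15:00, 15:30–16:00.
Aarav ∩ Liang: 14:30–15:00, 15:30–16:00.
Aarav ∩ Liang ∩ Mina: 15:30–16:00.
Aarav ∩ Liang ∩ Mina ∩ Nikolai: 15:30–16:00.
Total common minutes: 30.

30 minutes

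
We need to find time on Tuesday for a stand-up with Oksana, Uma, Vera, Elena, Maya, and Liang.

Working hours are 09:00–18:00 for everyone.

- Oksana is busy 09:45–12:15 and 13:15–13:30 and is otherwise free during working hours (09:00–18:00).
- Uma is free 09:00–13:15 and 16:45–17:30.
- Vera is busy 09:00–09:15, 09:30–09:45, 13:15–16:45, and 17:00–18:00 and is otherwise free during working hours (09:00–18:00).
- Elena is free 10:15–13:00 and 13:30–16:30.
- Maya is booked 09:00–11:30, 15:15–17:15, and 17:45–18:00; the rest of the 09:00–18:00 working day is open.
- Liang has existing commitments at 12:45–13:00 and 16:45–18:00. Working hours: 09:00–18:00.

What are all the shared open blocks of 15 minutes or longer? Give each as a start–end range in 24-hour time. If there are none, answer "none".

12:15–12:45

Oksana free within 09:00–18:00: 09:00–09:45, 12:15–13:15, 13:30–18:00.
Vera free within 09:00–18:00: 09:15–09:30, 09:45–13:15, 16:45–17:00.
Maya free within 09:00–18:00: 11:30–15:15, 17:15–17:45.
Liang free within 09:00–18:00: 09:00–12:45, 13:00–16:45.
Oksana ∩ Uma: 09:00–09:45, 12:15–13:15, 16:45–17:30.
Oksana ∩ Uma ∩ Vera: 09:15–09:30, 12:15–13:15, 16:45–17:00.
Oksana ∩ Uma ∩ Vera ∩ Elena: 12:15–13:00.
Oksana ∩ Uma ∩ Vera ∩ Elena ∩ Maya: 12:15–13:00.
Oksana ∩ Uma ∩ Vera ∩ Elena ∩ Maya ∩ Liang: 12:15–12:45.
Windows ≥ 15 min: 12:15–12:45.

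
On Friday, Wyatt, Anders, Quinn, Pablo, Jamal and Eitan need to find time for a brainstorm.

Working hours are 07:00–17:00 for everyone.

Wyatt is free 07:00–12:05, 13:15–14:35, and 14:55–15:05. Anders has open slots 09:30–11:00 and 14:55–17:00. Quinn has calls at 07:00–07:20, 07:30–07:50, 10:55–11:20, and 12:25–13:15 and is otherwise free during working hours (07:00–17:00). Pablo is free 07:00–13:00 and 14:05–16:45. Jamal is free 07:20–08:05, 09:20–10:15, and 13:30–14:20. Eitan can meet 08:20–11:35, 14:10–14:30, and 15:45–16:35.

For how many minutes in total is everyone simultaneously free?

45 minutes

Quinn free within 07:00–17:00: 07:20–07:30, 07:50–10:55, 11:20–12:25, 13:15–17:00.
Wyatt ∩ Anders: 09:30–11:00, 14:55–15:05.
Wyatt ∩ Anders ∩ Quinn: 09:30–10:55, 14:55–15:05.
Wyatt ∩ Anders ∩ Quinn ∩ Pablo: 09:30–10:55, 14:55–15:05.
Wyatt ∩ Anders ∩ Quinn ∩ Pablo ∩ Jamal: 09:30–10:15.
Wyatt ∩ Anders ∩ Quinn ∩ Pablo ∩ Jamal ∩ Eitan: 09:30–10:15.
Total common minutes: 45.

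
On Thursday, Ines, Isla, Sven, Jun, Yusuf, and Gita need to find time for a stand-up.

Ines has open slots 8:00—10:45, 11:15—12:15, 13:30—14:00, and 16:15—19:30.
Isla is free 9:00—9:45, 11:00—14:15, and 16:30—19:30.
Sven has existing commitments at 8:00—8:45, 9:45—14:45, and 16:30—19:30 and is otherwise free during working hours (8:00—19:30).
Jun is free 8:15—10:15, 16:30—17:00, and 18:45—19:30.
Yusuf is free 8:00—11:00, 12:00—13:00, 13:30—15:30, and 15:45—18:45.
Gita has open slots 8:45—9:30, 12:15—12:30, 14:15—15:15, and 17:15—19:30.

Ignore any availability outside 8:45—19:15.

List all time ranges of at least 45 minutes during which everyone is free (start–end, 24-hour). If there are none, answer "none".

none

Sven free within 08:00–19:30: 08:45–09:45, 14:45–16:30.
Ines ∩ Isla: 09:00–09:45, 11:15–12:15, 13:30–14:00, 16:30–19:30.
Ines ∩ Isla ∩ Sven: 09:00–09:45.
Ines ∩ Isla ∩ Sven ∩ Jun: 09:00–09:45.
Ines ∩ Isla ∩ Sven ∩ Jun ∩ Yusuf: 09:00–09:45.
Ines ∩ Isla ∩ Sven ∩ Jun ∩ Yusuf ∩ Gita: 09:00–09:30.
Restricted to 08:45–19:15: 09:00–09:30.
Windows ≥ 45 min: (none).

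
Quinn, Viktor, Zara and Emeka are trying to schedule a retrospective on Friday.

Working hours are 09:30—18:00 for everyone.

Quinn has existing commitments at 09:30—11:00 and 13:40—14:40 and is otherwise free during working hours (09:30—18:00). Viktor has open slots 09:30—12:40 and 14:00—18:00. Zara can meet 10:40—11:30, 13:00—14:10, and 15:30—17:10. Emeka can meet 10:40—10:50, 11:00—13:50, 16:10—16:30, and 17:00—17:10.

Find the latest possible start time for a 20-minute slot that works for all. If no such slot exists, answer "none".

Quinn free within 09:30–18:00: 11:00–13:40, 14:40–18:00.
Quinn ∩ Viktor: 11:00–12:40, 14:40–18:00.
Quinn ∩ Viktor ∩ Zara: 11:00–11:30, 15:30–17:10.
Quinn ∩ Viktor ∩ Zara ∩ Emeka: 11:00–11:30, 16:10–16:30, 17:00–17:10.
Windows ≥ 20 min: 11:00–11:30, 16:10–16:30.
Latest start in the last window 16:10–16:30 is 16:30 − 20 min = 16:10.

16:10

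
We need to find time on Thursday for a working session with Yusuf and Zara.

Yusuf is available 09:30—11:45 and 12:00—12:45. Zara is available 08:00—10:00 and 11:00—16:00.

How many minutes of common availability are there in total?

120 minutes

Yusuf ∩ Zara: 09:30–10:00, 11:00–11:45, 12:00–12:45.
Total common minutes: 30 + 45 + 45 = 120.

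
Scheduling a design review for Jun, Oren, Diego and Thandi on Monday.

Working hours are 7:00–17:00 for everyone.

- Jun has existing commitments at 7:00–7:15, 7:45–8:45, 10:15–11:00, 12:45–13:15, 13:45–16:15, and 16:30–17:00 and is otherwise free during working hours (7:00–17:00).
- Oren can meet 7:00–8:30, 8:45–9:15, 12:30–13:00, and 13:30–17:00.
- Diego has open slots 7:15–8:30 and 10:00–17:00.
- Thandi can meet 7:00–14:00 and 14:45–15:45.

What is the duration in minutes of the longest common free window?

30 minutes

Jun free within 07:00–17:00: 07:15–07:45, 08:45–10:15, 11:00–12:45, 13:15–13:45, 16:15–16:30.
Jun ∩ Oren: 07:15–07:45, 08:45–09:15, 12:30–12:45, 13:30–13:45, 16:15–16:30.
Jun ∩ Oren ∩ Diego: 07:15–07:45, 12:30–12:45, 13:30–13:45, 16:15–16:30.
Jun ∩ Oren ∩ Diego ∩ Thandi: 07:15–07:45, 12:30–12:45, 13:30–13:45.
Common window lengths: 30, 15, 15 min; longest is 30.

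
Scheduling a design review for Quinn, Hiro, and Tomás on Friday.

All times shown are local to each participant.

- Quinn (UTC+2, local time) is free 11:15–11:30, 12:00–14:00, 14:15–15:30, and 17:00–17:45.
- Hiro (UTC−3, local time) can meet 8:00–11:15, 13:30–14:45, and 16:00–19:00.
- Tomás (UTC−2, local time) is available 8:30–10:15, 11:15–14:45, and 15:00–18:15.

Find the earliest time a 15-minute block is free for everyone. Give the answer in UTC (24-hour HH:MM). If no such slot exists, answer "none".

11:00

Quinn → UTC: 09:15–09:30, 10:00–12:00, 12:15–13:30, 15:00–15:45.
Hiro → UTC: 11:00–14:15, 16:30–17:45, 19:00–22:00.
Tomás → UTC: 10:30–12:15, 13:15–16:45, 17:00–20:15.
Quinn ∩ Hiro: 11:00–12:00, 12:15–13:30.
Quinn ∩ Hiro ∩ Tomás: 11:00–12:00, 13:15–13:30.
Windows ≥ 15 min: 11:00–12:00, 13:15–13:30.
Earliest such window starts at 11:00.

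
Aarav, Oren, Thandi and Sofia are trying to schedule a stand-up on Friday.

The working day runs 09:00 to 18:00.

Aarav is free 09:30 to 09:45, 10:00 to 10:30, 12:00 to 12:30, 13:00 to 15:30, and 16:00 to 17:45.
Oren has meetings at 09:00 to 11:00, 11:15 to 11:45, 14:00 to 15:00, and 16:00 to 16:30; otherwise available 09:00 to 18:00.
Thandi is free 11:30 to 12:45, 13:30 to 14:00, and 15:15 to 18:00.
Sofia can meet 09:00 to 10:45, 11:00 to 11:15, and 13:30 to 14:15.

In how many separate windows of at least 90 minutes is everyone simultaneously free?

Oren free within 09:00–18:00: 11:00–11:15, 11:45–14:00, 15:00–16:00, 16:30–18:00.
Aarav ∩ Oren: 12:00–12:30, 13:00–14:00, 15:00–15:30, 16:30–17:45.
Aarav ∩ Oren ∩ Thandi: 12:00–12:30, 13:30–14:00, 15:15–15:30, 16:30–17:45.
Aarav ∩ Oren ∩ Thandi ∩ Sofia: 13:30–14:00.
Windows ≥ 90 min: (none).
That's 0 windows.

0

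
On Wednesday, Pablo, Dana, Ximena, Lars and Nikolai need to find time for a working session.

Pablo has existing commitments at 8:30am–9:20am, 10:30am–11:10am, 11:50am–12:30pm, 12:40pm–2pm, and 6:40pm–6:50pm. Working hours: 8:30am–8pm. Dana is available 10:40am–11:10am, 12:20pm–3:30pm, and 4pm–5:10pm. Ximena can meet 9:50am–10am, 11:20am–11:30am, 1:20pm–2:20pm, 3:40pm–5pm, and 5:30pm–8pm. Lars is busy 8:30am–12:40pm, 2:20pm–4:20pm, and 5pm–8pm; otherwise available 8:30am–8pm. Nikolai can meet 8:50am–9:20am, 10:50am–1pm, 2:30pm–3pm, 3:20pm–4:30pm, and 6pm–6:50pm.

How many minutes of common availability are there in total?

10 minutes

Pablo free within 08:30–20:00: 09:20–10:30, 11:10–11:50, 12:30–12:40, 14:00–18:40, 18:50–20:00.
Lars free within 08:30–20:00: 12:40–14:20, 16:20–17:00.
Pablo ∩ Dana: 12:30–12:40, 14:00–15:30, 16:00–17:10.
Pablo ∩ Dana ∩ Ximena: 14:00–14:20, 16:00–17:00.
Pablo ∩ Dana ∩ Ximena ∩ Lars: 14:00–14:20, 16:20–17:00.
Pablo ∩ Dana ∩ Ximena ∩ Lars ∩ Nikolai: 16:20–16:30.
Total common minutes: 10.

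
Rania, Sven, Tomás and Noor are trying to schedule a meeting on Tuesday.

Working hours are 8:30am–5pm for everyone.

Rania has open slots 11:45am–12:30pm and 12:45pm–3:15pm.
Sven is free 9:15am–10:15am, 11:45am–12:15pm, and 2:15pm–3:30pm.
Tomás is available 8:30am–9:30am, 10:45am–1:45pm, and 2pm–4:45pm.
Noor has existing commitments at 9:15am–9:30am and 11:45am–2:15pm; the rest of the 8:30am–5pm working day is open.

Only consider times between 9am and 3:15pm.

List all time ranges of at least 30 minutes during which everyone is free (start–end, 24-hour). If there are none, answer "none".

14:15–15:15

Noor free within 08:30–17:00: 08:30–09:15, 09:30–11:45, 14:15–17:00.
Rania ∩ Sven: 11:45–12:15, 14:15–15:15.
Rania ∩ Sven ∩ Tomás: 11:45–12:15, 14:15–15:15.
Rania ∩ Sven ∩ Tomás ∩ Noor: 14:15–15:15.
Restricted to 09:00–15:15: 14:15–15:15.
Windows ≥ 30 min: 14:15–15:15.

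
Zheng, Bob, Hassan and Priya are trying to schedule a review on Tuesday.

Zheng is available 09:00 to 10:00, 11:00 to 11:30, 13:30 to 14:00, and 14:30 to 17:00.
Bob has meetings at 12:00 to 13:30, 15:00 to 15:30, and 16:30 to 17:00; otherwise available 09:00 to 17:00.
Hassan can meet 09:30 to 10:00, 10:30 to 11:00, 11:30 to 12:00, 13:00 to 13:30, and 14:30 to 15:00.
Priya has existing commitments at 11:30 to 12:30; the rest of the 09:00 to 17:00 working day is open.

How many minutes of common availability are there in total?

Bob free within 09:00–17:00: 09:00–12:00, 13:30–15:00, 15:30–16:30.
Priya free within 09:00–17:00: 09:00–11:30, 12:30–17:00.
Zheng ∩ Bob: 09:00–10:00, 11:00–11:30, 13:30–14:00, 14:30–15:00, 15:30–16:30.
Zheng ∩ Bob ∩ Hassan: 09:30–10:00, 14:30–15:00.
Zheng ∩ Bob ∩ Hassan ∩ Priya: 09:30–10:00, 14:30–15:00.
Total common minutes: 30 + 30 = 60.

60 minutes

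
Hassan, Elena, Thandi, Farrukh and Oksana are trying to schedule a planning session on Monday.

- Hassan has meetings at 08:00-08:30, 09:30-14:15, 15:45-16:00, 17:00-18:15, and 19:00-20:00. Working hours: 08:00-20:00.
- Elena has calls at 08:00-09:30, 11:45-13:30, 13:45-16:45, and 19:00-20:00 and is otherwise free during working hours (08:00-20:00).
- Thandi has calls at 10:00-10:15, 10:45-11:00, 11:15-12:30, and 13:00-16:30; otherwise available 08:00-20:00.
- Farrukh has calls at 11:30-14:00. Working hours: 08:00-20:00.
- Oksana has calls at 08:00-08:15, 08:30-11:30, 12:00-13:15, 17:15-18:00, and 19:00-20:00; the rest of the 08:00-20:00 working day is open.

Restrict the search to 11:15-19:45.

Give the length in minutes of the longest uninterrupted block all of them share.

45 minutes

Hassan free within 08:00–20:00: 08:30–09:30, 14:15–15:45, 16:00–17:00, 18:15–19:00.
Elena free within 08:00–20:00: 09:30–11:45, 13:30–13:45, 16:45–19:00.
Thandi free within 08:00–20:00: 08:00–10:00, 10:15–10:45, 11:00–11:15, 12:30–13:00, 16:30–20:00.
Farrukh free within 08:00–20:00: 08:00–11:30, 14:00–20:00.
Oksana free within 08:00–20:00: 08:15–08:30, 11:30–12:00, 13:15–17:15, 18:00–19:00.
Hassan ∩ Elena: 16:45–17:00, 18:15–19:00.
Hassan ∩ Elena ∩ Thandi: 16:45–17:00, 18:15–19:00.
Hassan ∩ Elena ∩ Thandi ∩ Farrukh: 16:45–17:00, 18:15–19:00.
Hassan ∩ Elena ∩ Thandi ∩ Farrukh ∩ Oksana: 16:45–17:00, 18:15–19:00.
Restricted to 11:15–19:45: 16:45–17:00, 18:15–19:00.
Common window lengths: 15, 45 min; longest is 45.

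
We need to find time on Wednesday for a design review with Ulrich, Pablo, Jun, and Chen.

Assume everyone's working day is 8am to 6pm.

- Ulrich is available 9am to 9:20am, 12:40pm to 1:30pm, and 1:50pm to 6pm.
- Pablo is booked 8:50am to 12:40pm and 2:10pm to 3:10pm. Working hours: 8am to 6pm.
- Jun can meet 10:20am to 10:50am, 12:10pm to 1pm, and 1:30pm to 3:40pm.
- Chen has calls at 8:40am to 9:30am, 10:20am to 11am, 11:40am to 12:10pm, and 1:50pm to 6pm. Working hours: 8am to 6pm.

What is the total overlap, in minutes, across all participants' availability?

20 minutes

Pablo free within 08:00–18:00: 08:00–08:50, 12:40–14:10, 15:10–18:00.
Chen free within 08:00–18:00: 08:00–08:40, 09:30–10:20, 11:00–11:40, 12:10–13:50.
Ulrich ∩ Pablo: 12:40–13:30, 13:50–14:10, 15:10–18:00.
Ulrich ∩ Pablo ∩ Jun: 12:40–13:00, 13:50–14:10, 15:10–15:40.
Ulrich ∩ Pablo ∩ Jun ∩ Chen: 12:40–13:00.
Total common minutes: 20.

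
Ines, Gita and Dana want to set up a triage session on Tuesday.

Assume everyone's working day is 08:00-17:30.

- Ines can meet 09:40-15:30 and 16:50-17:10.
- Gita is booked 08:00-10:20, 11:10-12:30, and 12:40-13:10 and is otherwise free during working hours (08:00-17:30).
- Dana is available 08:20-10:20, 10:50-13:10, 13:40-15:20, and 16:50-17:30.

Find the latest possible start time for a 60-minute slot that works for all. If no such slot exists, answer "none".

14:20

Gita free within 08:00–17:30: 10:20–11:10, 12:30–12:40, 13:10–17:30.
Ines ∩ Gita: 10:20–11:10, 12:30–12:40, 13:10–15:30, 16:50–17:10.
Ines ∩ Gita ∩ Dana: 10:50–11:10, 12:30–12:40, 13:40–15:20, 16:50–17:10.
Windows ≥ 60 min: 13:40–15:20.
Latest start in the last window 13:40–15:20 is 15:20 − 60 min = 14:20.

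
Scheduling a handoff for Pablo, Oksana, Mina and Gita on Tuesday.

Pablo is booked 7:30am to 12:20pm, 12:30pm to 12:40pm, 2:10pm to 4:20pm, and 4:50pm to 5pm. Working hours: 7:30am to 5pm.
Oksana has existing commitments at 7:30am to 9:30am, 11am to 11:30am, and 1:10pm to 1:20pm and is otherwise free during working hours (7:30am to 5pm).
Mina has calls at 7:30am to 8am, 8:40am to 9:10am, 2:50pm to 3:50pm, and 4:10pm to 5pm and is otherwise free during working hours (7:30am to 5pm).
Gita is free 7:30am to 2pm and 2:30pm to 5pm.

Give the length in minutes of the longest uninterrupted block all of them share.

Pablo free within 07:30–17:00: 12:20–12:30, 12:40–14:10, 16:20–16:50.
Oksana free within 07:30–17:00: 09:30–11:00, 11:30–13:10, 13:20–17:00.
Mina free within 07:30–17:00: 08:00–08:40, 09:10–14:50, 15:50–16:10.
Pablo ∩ Oksana: 12:20–12:30, 12:40–13:10, 13:20–14:10, 16:20–16:50.
Pablo ∩ Oksana ∩ Mina: 12:20–12:30, 12:40–13:10, 13:20–14:10.
Pablo ∩ Oksana ∩ Mina ∩ Gita: 12:20–12:30, 12:40–13:10, 13:20–14:00.
Common window lengths: 10, 30, 40 min; longest is 40.

40 minutes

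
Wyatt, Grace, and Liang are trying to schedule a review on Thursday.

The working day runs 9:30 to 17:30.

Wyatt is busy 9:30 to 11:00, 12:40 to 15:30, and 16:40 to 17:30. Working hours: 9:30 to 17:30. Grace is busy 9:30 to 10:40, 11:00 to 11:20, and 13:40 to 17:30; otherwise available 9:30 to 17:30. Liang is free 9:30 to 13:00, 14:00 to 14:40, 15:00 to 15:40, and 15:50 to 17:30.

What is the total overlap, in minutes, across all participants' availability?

Wyatt free within 09:30–17:30: 11:00–12:40, 15:30–16:40.
Grace free within 09:30–17:30: 10:40–11:00, 11:20–13:40.
Wyatt ∩ Grace: 11:20–12:40.
Wyatt ∩ Grace ∩ Liang: 11:20–12:40.
Total common minutes: 80.

80 minutes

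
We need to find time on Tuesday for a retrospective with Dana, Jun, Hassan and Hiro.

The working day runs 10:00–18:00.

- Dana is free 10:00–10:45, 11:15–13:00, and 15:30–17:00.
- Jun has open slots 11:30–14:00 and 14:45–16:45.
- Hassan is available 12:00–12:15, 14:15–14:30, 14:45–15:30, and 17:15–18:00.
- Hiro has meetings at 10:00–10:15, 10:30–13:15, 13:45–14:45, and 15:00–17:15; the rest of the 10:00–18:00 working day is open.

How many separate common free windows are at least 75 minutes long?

Hiro free within 10:00–18:00: 10:15–10:30, 13:15–13:45, 14:45–15:00, 17:15–18:00.
Dana ∩ Jun: 11:30–13:00, 15:30–16:45.
Dana ∩ Jun ∩ Hassan: 12:00–12:15.
Dana ∩ Jun ∩ Hassan ∩ Hiro: (none).
Windows ≥ 75 min: (none).
That's 0 windows.

0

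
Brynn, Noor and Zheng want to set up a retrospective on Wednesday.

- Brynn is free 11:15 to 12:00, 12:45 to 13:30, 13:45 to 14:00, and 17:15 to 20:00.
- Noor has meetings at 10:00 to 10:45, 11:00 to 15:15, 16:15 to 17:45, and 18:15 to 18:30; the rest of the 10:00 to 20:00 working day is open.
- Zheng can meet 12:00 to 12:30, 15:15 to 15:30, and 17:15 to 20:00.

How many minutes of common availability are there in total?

Noor free within 10:00–20:00: 10:45–11:00, 15:15–16:15, 17:45–18:15, 18:30–20:00.
Brynn ∩ Noor: 17:45–18:15, 18:30–20:00.
Brynn ∩ Noor ∩ Zheng: 17:45–18:15, 18:30–20:00.
Total common minutes: 30 + 90 = 120.

120 minutes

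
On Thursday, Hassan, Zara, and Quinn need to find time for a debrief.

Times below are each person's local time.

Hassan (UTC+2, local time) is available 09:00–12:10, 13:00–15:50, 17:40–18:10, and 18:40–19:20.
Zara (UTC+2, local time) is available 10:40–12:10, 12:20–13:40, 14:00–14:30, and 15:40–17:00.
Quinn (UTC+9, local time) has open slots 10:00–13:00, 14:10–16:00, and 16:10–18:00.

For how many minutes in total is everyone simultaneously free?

20 minutes

Hassan → UTC: 07:00–10:10, 11:00–13:50, 15:40–16:10, 16:40–17:20.
Zara → UTC: 08:40–10:10, 10:20–11:40, 12:00–12:30, 13:40–15:00.
Quinn → UTC: 01:00–04:00, 05:10–07:00, 07:10–09:00.
Hassan ∩ Zara: 08:40–10:10, 11:00–11:40, 12:00–12:30, 13:40–13:50.
Hassan ∩ Zara ∩ Quinn: 08:40–09:00.
Total common minutes: 20.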